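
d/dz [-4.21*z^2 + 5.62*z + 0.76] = 5.62 - 8.42*z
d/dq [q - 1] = 1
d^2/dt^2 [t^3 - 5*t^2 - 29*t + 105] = 6*t - 10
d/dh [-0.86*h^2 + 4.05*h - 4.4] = 4.05 - 1.72*h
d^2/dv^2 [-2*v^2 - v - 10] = -4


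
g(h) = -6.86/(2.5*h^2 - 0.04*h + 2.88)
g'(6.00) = 0.02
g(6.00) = -0.07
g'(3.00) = 0.16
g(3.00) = -0.27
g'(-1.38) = -0.80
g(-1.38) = -0.89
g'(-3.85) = -0.08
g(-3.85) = -0.17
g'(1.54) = 0.69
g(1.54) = -0.78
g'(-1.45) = -0.74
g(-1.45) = -0.84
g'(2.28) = 0.31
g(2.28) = -0.43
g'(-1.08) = -1.09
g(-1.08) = -1.17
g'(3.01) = 0.16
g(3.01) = -0.27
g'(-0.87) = -1.30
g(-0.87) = -1.43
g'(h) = -6.86*(0.04 - 5.0*h)/(2.5*h^2 - 0.04*h + 2.88)^2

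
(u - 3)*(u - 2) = u^2 - 5*u + 6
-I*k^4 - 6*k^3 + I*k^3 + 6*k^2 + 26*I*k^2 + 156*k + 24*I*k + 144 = (k - 6)*(k + 4)*(k - 6*I)*(-I*k - I)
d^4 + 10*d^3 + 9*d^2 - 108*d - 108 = (d - 3)*(d + 1)*(d + 6)^2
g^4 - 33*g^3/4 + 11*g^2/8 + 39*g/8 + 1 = (g - 8)*(g - 1)*(g + 1/4)*(g + 1/2)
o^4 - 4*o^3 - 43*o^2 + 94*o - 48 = (o - 8)*(o - 1)^2*(o + 6)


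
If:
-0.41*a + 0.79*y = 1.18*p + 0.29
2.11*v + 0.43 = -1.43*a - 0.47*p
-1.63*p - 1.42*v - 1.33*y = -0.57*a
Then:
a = 1.11096267942816*y - 0.30784105006429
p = 0.283479069012251*y - 0.138800991079357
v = 0.0357578992413424 - 0.816071940292901*y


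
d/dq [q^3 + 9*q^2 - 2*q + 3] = 3*q^2 + 18*q - 2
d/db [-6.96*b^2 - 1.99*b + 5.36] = -13.92*b - 1.99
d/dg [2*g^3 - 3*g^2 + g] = 6*g^2 - 6*g + 1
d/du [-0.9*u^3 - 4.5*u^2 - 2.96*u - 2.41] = -2.7*u^2 - 9.0*u - 2.96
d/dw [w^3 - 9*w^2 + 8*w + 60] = 3*w^2 - 18*w + 8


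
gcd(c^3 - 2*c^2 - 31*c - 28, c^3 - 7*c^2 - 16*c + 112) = c^2 - 3*c - 28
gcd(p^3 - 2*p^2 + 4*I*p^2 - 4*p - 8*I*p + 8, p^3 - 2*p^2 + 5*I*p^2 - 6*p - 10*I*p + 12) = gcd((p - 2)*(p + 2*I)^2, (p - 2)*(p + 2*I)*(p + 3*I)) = p^2 + p*(-2 + 2*I) - 4*I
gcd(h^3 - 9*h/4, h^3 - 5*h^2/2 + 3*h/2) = h^2 - 3*h/2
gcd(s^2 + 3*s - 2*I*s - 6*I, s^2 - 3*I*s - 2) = s - 2*I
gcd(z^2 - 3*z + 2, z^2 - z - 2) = z - 2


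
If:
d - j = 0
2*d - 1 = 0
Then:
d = 1/2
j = 1/2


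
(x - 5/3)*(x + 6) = x^2 + 13*x/3 - 10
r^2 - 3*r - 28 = (r - 7)*(r + 4)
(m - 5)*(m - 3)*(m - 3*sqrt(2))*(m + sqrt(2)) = m^4 - 8*m^3 - 2*sqrt(2)*m^3 + 9*m^2 + 16*sqrt(2)*m^2 - 30*sqrt(2)*m + 48*m - 90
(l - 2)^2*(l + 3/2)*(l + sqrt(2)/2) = l^4 - 5*l^3/2 + sqrt(2)*l^3/2 - 2*l^2 - 5*sqrt(2)*l^2/4 - sqrt(2)*l + 6*l + 3*sqrt(2)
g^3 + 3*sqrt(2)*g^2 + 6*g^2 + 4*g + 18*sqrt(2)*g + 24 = (g + 6)*(g + sqrt(2))*(g + 2*sqrt(2))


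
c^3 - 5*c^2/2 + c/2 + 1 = (c - 2)*(c - 1)*(c + 1/2)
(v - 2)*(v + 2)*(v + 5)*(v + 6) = v^4 + 11*v^3 + 26*v^2 - 44*v - 120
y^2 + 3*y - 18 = (y - 3)*(y + 6)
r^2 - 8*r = r*(r - 8)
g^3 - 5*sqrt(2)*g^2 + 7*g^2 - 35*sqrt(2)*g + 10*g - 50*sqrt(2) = (g + 2)*(g + 5)*(g - 5*sqrt(2))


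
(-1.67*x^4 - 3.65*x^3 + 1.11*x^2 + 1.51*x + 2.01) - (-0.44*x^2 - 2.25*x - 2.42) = -1.67*x^4 - 3.65*x^3 + 1.55*x^2 + 3.76*x + 4.43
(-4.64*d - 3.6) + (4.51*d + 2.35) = -0.13*d - 1.25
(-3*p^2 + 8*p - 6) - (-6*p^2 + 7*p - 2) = 3*p^2 + p - 4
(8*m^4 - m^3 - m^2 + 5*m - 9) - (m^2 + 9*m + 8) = 8*m^4 - m^3 - 2*m^2 - 4*m - 17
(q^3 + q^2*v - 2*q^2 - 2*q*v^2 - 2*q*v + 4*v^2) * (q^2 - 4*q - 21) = q^5 + q^4*v - 6*q^4 - 2*q^3*v^2 - 6*q^3*v - 13*q^3 + 12*q^2*v^2 - 13*q^2*v + 42*q^2 + 26*q*v^2 + 42*q*v - 84*v^2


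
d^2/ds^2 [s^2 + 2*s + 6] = 2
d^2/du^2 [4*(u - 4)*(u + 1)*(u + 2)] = 24*u - 8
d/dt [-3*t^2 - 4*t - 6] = -6*t - 4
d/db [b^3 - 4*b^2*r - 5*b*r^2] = 3*b^2 - 8*b*r - 5*r^2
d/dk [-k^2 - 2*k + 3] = -2*k - 2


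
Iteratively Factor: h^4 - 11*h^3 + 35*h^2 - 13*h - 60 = (h - 5)*(h^3 - 6*h^2 + 5*h + 12) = (h - 5)*(h + 1)*(h^2 - 7*h + 12) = (h - 5)*(h - 4)*(h + 1)*(h - 3)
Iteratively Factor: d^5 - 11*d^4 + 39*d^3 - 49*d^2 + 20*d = (d - 1)*(d^4 - 10*d^3 + 29*d^2 - 20*d) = (d - 4)*(d - 1)*(d^3 - 6*d^2 + 5*d) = (d - 4)*(d - 1)^2*(d^2 - 5*d) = d*(d - 4)*(d - 1)^2*(d - 5)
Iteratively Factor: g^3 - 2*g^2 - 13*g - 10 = (g + 2)*(g^2 - 4*g - 5) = (g + 1)*(g + 2)*(g - 5)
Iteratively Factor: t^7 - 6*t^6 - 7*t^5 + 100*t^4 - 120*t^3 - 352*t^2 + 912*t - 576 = (t - 2)*(t^6 - 4*t^5 - 15*t^4 + 70*t^3 + 20*t^2 - 312*t + 288) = (t - 2)^2*(t^5 - 2*t^4 - 19*t^3 + 32*t^2 + 84*t - 144) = (t - 2)^3*(t^4 - 19*t^2 - 6*t + 72) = (t - 2)^3*(t + 3)*(t^3 - 3*t^2 - 10*t + 24) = (t - 4)*(t - 2)^3*(t + 3)*(t^2 + t - 6) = (t - 4)*(t - 2)^4*(t + 3)*(t + 3)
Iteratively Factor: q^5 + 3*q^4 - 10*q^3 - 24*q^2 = (q - 3)*(q^4 + 6*q^3 + 8*q^2) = q*(q - 3)*(q^3 + 6*q^2 + 8*q) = q*(q - 3)*(q + 4)*(q^2 + 2*q) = q^2*(q - 3)*(q + 4)*(q + 2)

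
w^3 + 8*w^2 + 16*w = w*(w + 4)^2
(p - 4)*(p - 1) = p^2 - 5*p + 4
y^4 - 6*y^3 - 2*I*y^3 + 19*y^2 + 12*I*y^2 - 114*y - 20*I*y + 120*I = (y - 6)*(y - 5*I)*(y - I)*(y + 4*I)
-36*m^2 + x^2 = (-6*m + x)*(6*m + x)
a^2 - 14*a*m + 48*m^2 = (a - 8*m)*(a - 6*m)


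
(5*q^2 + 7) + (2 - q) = 5*q^2 - q + 9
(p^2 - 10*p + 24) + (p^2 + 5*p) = 2*p^2 - 5*p + 24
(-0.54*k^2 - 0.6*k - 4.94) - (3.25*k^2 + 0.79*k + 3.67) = -3.79*k^2 - 1.39*k - 8.61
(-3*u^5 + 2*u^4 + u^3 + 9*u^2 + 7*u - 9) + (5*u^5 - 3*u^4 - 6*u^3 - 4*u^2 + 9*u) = 2*u^5 - u^4 - 5*u^3 + 5*u^2 + 16*u - 9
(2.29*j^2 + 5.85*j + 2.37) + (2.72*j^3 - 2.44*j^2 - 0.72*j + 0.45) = 2.72*j^3 - 0.15*j^2 + 5.13*j + 2.82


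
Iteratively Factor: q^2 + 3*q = (q + 3)*(q)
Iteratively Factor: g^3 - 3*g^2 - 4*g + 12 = (g - 2)*(g^2 - g - 6) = (g - 2)*(g + 2)*(g - 3)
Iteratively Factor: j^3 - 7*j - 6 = (j - 3)*(j^2 + 3*j + 2) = (j - 3)*(j + 1)*(j + 2)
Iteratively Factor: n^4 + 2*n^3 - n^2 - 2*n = (n - 1)*(n^3 + 3*n^2 + 2*n) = (n - 1)*(n + 2)*(n^2 + n) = n*(n - 1)*(n + 2)*(n + 1)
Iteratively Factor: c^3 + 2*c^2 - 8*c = (c)*(c^2 + 2*c - 8) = c*(c - 2)*(c + 4)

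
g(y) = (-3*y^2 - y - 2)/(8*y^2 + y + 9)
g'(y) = (-16*y - 1)*(-3*y^2 - y - 2)/(8*y^2 + y + 9)^2 + (-6*y - 1)/(8*y^2 + y + 9)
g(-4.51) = -0.35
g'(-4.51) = 0.01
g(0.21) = -0.24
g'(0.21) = -0.12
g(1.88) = -0.37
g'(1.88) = -0.02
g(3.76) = -0.38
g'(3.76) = -0.00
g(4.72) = -0.38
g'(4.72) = 0.00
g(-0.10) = -0.21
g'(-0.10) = -0.06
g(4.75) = -0.38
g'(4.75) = 0.00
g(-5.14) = -0.35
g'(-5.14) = 0.01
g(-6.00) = -0.36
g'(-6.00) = 0.00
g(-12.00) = -0.37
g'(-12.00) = 0.00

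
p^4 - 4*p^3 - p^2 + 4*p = p*(p - 4)*(p - 1)*(p + 1)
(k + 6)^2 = k^2 + 12*k + 36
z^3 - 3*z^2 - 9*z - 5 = (z - 5)*(z + 1)^2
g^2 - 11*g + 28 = (g - 7)*(g - 4)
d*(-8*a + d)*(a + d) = -8*a^2*d - 7*a*d^2 + d^3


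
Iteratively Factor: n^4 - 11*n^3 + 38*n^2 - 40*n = (n - 5)*(n^3 - 6*n^2 + 8*n) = n*(n - 5)*(n^2 - 6*n + 8) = n*(n - 5)*(n - 4)*(n - 2)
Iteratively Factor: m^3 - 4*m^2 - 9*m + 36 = (m - 4)*(m^2 - 9) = (m - 4)*(m - 3)*(m + 3)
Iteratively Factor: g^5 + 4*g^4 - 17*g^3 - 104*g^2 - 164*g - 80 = (g - 5)*(g^4 + 9*g^3 + 28*g^2 + 36*g + 16) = (g - 5)*(g + 2)*(g^3 + 7*g^2 + 14*g + 8) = (g - 5)*(g + 1)*(g + 2)*(g^2 + 6*g + 8) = (g - 5)*(g + 1)*(g + 2)*(g + 4)*(g + 2)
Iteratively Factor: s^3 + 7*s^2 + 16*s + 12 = (s + 3)*(s^2 + 4*s + 4) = (s + 2)*(s + 3)*(s + 2)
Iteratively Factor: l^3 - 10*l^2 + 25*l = (l - 5)*(l^2 - 5*l) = (l - 5)^2*(l)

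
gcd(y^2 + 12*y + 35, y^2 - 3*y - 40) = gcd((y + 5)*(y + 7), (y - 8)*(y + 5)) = y + 5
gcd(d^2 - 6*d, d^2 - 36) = d - 6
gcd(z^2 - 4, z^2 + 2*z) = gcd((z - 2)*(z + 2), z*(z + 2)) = z + 2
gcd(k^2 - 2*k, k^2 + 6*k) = k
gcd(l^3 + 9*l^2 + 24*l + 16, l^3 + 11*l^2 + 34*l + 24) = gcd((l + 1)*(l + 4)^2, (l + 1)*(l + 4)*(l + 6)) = l^2 + 5*l + 4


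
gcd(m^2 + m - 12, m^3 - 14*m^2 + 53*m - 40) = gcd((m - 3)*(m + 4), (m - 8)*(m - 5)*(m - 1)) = 1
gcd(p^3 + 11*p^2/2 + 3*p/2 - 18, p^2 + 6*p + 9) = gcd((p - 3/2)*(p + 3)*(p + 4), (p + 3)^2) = p + 3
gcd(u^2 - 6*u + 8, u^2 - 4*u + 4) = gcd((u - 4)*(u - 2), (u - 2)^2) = u - 2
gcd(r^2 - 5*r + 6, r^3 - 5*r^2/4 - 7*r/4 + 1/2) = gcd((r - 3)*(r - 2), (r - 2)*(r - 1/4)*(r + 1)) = r - 2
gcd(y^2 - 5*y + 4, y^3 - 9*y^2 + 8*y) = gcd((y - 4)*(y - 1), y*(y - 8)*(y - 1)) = y - 1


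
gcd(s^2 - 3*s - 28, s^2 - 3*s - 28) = s^2 - 3*s - 28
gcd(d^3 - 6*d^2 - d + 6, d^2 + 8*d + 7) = d + 1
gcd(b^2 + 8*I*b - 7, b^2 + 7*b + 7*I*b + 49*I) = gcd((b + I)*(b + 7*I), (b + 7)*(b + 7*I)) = b + 7*I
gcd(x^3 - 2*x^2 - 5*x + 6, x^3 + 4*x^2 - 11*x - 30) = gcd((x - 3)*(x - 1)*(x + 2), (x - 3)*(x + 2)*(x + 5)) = x^2 - x - 6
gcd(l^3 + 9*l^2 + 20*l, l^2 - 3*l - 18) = 1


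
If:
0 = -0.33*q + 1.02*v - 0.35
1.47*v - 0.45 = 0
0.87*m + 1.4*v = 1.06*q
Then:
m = -0.63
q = -0.11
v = 0.31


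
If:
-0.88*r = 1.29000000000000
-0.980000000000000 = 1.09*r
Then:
No Solution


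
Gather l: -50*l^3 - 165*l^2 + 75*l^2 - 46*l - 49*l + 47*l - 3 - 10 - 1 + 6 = -50*l^3 - 90*l^2 - 48*l - 8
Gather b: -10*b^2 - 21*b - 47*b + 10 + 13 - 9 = -10*b^2 - 68*b + 14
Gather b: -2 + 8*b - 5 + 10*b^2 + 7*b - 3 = 10*b^2 + 15*b - 10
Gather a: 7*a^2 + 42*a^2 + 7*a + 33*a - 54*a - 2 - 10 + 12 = 49*a^2 - 14*a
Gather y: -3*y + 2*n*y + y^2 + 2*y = y^2 + y*(2*n - 1)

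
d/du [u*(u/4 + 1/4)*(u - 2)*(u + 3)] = u^3 + 3*u^2/2 - 5*u/2 - 3/2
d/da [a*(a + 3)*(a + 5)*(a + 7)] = 4*a^3 + 45*a^2 + 142*a + 105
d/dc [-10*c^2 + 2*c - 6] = 2 - 20*c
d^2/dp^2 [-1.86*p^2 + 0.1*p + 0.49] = -3.72000000000000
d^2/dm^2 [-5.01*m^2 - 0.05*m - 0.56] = -10.0200000000000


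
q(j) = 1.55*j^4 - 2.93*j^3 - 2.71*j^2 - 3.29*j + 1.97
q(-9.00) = 12117.59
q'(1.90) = -2.79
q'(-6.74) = -2264.40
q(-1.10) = 8.48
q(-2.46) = 94.05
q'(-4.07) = -544.83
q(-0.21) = 2.57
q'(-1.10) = -16.22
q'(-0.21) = -2.60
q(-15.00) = 87799.07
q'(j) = 6.2*j^3 - 8.79*j^2 - 5.42*j - 3.29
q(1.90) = -13.96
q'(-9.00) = -5186.30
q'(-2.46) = -135.45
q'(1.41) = -11.03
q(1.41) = -10.14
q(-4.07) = 593.32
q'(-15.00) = -22824.74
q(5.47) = 811.00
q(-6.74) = 3996.83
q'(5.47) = 718.80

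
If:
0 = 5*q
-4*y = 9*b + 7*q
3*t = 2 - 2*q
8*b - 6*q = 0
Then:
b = 0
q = 0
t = 2/3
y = 0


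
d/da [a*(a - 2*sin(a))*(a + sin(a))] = -a^2*cos(a) + 3*a^2 - 2*a*sin(a) - 2*a*sin(2*a) + cos(2*a) - 1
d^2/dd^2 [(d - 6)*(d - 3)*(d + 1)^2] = 12*d^2 - 42*d + 2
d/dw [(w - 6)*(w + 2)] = 2*w - 4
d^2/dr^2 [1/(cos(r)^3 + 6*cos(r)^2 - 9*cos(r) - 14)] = 3*((-11*cos(r) + 16*cos(2*r) + 3*cos(3*r))*(cos(r)^3 + 6*cos(r)^2 - 9*cos(r) - 14)/4 + 6*(cos(r)^2 + 4*cos(r) - 3)^2*sin(r)^2)/(cos(r)^3 + 6*cos(r)^2 - 9*cos(r) - 14)^3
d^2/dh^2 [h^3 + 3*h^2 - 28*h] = 6*h + 6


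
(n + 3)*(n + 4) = n^2 + 7*n + 12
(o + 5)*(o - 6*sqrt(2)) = o^2 - 6*sqrt(2)*o + 5*o - 30*sqrt(2)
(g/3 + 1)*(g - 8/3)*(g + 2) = g^3/3 + 7*g^2/9 - 22*g/9 - 16/3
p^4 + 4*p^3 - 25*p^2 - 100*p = p*(p - 5)*(p + 4)*(p + 5)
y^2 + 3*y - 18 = (y - 3)*(y + 6)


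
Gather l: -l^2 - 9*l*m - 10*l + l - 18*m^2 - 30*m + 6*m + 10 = -l^2 + l*(-9*m - 9) - 18*m^2 - 24*m + 10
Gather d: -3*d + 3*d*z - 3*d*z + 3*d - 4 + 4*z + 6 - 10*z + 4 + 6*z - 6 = 0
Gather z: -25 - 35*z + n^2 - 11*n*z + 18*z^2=n^2 + 18*z^2 + z*(-11*n - 35) - 25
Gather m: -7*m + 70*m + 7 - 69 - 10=63*m - 72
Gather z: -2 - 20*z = -20*z - 2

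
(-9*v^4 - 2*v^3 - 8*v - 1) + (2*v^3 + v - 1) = -9*v^4 - 7*v - 2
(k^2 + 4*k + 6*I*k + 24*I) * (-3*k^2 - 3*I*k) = -3*k^4 - 12*k^3 - 21*I*k^3 + 18*k^2 - 84*I*k^2 + 72*k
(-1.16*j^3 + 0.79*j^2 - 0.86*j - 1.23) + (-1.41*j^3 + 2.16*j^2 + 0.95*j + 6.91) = -2.57*j^3 + 2.95*j^2 + 0.09*j + 5.68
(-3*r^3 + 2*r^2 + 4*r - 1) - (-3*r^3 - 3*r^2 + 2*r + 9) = 5*r^2 + 2*r - 10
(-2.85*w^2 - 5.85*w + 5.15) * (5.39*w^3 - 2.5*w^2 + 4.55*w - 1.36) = -15.3615*w^5 - 24.4065*w^4 + 29.416*w^3 - 35.6165*w^2 + 31.3885*w - 7.004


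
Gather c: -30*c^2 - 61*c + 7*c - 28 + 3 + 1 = -30*c^2 - 54*c - 24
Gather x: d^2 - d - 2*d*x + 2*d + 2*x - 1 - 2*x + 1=d^2 - 2*d*x + d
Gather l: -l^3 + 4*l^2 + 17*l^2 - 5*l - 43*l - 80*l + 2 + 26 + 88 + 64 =-l^3 + 21*l^2 - 128*l + 180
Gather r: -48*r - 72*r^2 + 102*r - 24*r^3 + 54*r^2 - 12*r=-24*r^3 - 18*r^2 + 42*r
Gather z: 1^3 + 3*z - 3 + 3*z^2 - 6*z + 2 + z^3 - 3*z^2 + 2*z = z^3 - z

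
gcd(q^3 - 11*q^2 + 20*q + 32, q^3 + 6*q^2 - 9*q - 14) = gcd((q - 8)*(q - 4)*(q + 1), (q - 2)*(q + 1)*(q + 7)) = q + 1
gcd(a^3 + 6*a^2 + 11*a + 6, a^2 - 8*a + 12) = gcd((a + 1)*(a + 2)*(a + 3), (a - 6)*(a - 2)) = 1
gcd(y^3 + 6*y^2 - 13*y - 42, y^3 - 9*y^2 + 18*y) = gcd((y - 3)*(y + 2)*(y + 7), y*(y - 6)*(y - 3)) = y - 3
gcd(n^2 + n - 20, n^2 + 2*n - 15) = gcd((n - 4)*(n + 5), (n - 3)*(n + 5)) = n + 5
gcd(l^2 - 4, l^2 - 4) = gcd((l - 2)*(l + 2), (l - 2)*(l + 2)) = l^2 - 4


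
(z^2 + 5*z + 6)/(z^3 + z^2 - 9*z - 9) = (z + 2)/(z^2 - 2*z - 3)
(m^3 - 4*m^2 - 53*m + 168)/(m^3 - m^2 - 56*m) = (m - 3)/m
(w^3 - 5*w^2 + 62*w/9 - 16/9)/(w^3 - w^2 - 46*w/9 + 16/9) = (w - 2)/(w + 2)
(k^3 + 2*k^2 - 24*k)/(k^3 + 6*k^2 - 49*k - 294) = k*(k - 4)/(k^2 - 49)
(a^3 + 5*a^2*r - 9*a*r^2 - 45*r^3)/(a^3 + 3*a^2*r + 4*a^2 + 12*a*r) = (a^2 + 2*a*r - 15*r^2)/(a*(a + 4))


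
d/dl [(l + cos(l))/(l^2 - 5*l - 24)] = ((5 - 2*l)*(l + cos(l)) + (sin(l) - 1)*(-l^2 + 5*l + 24))/(-l^2 + 5*l + 24)^2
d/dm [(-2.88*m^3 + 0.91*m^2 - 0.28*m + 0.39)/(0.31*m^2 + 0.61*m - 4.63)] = (-0.8928*m^4 - 3.5136*m^3 + 40.6451*m^2 - 8.6684*m + 1.0585)/(0.0961*m^4 + 0.3782*m^3 - 2.4985*m^2 - 5.6486*m + 21.4369)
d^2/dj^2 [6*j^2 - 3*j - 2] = 12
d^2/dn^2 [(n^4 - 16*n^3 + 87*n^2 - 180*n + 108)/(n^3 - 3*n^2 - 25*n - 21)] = 2*(73*n^6 - 1452*n^5 + 8841*n^4 - 7240*n^3 - 66861*n^2 + 43956*n + 193563)/(n^9 - 9*n^8 - 48*n^7 + 360*n^6 + 1578*n^5 - 3042*n^4 - 23752*n^3 - 43344*n^2 - 33075*n - 9261)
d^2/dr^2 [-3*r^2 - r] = -6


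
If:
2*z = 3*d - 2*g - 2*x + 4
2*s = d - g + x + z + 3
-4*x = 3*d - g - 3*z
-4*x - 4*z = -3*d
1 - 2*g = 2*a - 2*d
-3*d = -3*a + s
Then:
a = -43/22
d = -20/11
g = 7/11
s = -9/22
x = 2/7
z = -127/77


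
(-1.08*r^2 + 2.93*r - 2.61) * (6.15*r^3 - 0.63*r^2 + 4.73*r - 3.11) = -6.642*r^5 + 18.6999*r^4 - 23.0058*r^3 + 18.862*r^2 - 21.4576*r + 8.1171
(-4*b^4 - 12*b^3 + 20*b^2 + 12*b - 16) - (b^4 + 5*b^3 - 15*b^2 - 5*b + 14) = -5*b^4 - 17*b^3 + 35*b^2 + 17*b - 30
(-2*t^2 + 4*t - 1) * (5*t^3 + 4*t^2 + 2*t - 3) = -10*t^5 + 12*t^4 + 7*t^3 + 10*t^2 - 14*t + 3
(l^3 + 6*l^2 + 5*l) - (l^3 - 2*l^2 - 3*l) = 8*l^2 + 8*l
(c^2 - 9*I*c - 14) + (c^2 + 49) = 2*c^2 - 9*I*c + 35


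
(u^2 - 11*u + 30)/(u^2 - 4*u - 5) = (u - 6)/(u + 1)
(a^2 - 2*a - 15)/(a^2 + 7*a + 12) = (a - 5)/(a + 4)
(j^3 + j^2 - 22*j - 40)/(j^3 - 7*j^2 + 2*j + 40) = (j + 4)/(j - 4)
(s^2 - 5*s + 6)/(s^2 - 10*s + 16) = (s - 3)/(s - 8)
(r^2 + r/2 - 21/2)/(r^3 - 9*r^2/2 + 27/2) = (2*r + 7)/(2*r^2 - 3*r - 9)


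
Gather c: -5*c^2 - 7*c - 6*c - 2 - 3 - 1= -5*c^2 - 13*c - 6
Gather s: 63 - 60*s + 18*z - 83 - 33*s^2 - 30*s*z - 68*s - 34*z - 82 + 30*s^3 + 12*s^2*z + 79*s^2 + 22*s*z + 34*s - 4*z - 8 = 30*s^3 + s^2*(12*z + 46) + s*(-8*z - 94) - 20*z - 110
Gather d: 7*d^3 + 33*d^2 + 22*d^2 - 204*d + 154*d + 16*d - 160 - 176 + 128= 7*d^3 + 55*d^2 - 34*d - 208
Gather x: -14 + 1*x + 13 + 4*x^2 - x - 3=4*x^2 - 4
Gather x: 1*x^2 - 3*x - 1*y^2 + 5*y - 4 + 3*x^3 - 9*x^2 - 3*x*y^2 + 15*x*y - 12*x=3*x^3 - 8*x^2 + x*(-3*y^2 + 15*y - 15) - y^2 + 5*y - 4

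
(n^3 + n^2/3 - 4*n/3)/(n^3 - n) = (n + 4/3)/(n + 1)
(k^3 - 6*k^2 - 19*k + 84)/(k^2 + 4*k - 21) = (k^2 - 3*k - 28)/(k + 7)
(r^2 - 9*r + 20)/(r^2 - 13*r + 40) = (r - 4)/(r - 8)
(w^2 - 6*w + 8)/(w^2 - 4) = (w - 4)/(w + 2)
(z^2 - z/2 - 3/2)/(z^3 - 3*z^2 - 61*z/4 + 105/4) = 2*(z + 1)/(2*z^2 - 3*z - 35)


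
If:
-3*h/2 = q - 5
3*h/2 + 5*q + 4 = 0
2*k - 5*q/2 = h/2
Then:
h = 29/6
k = -77/48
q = -9/4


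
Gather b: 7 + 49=56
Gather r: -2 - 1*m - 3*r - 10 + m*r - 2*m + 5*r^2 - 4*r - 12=-3*m + 5*r^2 + r*(m - 7) - 24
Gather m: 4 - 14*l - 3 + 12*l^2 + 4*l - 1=12*l^2 - 10*l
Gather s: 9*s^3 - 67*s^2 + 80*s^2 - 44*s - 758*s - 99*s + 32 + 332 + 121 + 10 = 9*s^3 + 13*s^2 - 901*s + 495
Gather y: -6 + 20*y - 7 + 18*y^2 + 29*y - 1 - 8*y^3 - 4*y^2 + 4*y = -8*y^3 + 14*y^2 + 53*y - 14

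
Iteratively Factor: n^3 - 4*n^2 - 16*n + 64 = (n + 4)*(n^2 - 8*n + 16) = (n - 4)*(n + 4)*(n - 4)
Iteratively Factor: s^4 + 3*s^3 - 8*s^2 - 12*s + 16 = (s + 2)*(s^3 + s^2 - 10*s + 8) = (s - 1)*(s + 2)*(s^2 + 2*s - 8) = (s - 2)*(s - 1)*(s + 2)*(s + 4)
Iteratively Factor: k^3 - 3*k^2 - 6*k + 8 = (k + 2)*(k^2 - 5*k + 4) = (k - 4)*(k + 2)*(k - 1)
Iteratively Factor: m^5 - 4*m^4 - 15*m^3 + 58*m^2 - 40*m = (m)*(m^4 - 4*m^3 - 15*m^2 + 58*m - 40) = m*(m - 5)*(m^3 + m^2 - 10*m + 8) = m*(m - 5)*(m + 4)*(m^2 - 3*m + 2) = m*(m - 5)*(m - 2)*(m + 4)*(m - 1)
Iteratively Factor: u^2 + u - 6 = (u - 2)*(u + 3)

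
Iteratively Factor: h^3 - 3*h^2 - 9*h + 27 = (h - 3)*(h^2 - 9) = (h - 3)^2*(h + 3)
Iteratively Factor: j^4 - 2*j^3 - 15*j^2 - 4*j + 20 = (j - 5)*(j^3 + 3*j^2 - 4) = (j - 5)*(j + 2)*(j^2 + j - 2) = (j - 5)*(j - 1)*(j + 2)*(j + 2)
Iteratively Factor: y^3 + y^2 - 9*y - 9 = (y - 3)*(y^2 + 4*y + 3) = (y - 3)*(y + 3)*(y + 1)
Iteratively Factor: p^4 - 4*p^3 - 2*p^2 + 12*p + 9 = (p + 1)*(p^3 - 5*p^2 + 3*p + 9) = (p - 3)*(p + 1)*(p^2 - 2*p - 3) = (p - 3)*(p + 1)^2*(p - 3)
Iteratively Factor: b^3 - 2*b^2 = (b)*(b^2 - 2*b) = b*(b - 2)*(b)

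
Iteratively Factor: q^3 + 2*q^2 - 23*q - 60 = (q + 4)*(q^2 - 2*q - 15) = (q + 3)*(q + 4)*(q - 5)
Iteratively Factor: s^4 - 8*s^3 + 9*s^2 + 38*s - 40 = (s - 4)*(s^3 - 4*s^2 - 7*s + 10) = (s - 4)*(s - 1)*(s^2 - 3*s - 10) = (s - 4)*(s - 1)*(s + 2)*(s - 5)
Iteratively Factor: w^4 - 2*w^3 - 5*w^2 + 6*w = (w + 2)*(w^3 - 4*w^2 + 3*w) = (w - 1)*(w + 2)*(w^2 - 3*w) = (w - 3)*(w - 1)*(w + 2)*(w)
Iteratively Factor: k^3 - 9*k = (k)*(k^2 - 9) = k*(k + 3)*(k - 3)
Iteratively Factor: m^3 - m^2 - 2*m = (m)*(m^2 - m - 2) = m*(m + 1)*(m - 2)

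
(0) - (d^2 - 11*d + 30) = -d^2 + 11*d - 30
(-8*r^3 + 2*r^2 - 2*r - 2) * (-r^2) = 8*r^5 - 2*r^4 + 2*r^3 + 2*r^2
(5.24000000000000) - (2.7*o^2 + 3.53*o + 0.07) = -2.7*o^2 - 3.53*o + 5.17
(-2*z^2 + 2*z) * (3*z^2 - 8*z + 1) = -6*z^4 + 22*z^3 - 18*z^2 + 2*z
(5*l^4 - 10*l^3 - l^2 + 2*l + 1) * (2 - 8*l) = -40*l^5 + 90*l^4 - 12*l^3 - 18*l^2 - 4*l + 2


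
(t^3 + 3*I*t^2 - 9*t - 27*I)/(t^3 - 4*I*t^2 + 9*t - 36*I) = (t^2 - 9)/(t^2 - 7*I*t - 12)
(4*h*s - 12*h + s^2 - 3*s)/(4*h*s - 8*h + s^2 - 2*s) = (s - 3)/(s - 2)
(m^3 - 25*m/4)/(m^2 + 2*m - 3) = m*(4*m^2 - 25)/(4*(m^2 + 2*m - 3))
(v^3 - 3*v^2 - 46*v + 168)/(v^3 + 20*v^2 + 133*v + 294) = (v^2 - 10*v + 24)/(v^2 + 13*v + 42)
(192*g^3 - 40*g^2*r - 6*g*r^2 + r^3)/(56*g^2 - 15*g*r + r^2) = (-24*g^2 + 2*g*r + r^2)/(-7*g + r)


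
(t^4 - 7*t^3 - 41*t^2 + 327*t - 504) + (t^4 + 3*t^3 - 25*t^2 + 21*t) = 2*t^4 - 4*t^3 - 66*t^2 + 348*t - 504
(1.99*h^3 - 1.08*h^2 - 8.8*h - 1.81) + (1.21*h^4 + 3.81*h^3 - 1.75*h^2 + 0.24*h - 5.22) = 1.21*h^4 + 5.8*h^3 - 2.83*h^2 - 8.56*h - 7.03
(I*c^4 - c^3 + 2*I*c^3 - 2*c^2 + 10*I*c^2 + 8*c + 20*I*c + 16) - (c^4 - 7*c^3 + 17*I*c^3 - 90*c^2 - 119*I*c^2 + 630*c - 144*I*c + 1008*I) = -c^4 + I*c^4 + 6*c^3 - 15*I*c^3 + 88*c^2 + 129*I*c^2 - 622*c + 164*I*c + 16 - 1008*I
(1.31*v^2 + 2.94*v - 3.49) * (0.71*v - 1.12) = 0.9301*v^3 + 0.620199999999999*v^2 - 5.7707*v + 3.9088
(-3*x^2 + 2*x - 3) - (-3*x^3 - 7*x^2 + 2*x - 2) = 3*x^3 + 4*x^2 - 1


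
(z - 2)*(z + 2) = z^2 - 4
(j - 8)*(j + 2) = j^2 - 6*j - 16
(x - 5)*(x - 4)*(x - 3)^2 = x^4 - 15*x^3 + 83*x^2 - 201*x + 180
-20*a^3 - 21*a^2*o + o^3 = (-5*a + o)*(a + o)*(4*a + o)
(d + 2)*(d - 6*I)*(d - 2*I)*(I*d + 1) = I*d^4 + 9*d^3 + 2*I*d^3 + 18*d^2 - 20*I*d^2 - 12*d - 40*I*d - 24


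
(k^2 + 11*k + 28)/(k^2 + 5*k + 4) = (k + 7)/(k + 1)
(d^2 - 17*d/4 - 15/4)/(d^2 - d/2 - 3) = (-4*d^2 + 17*d + 15)/(2*(-2*d^2 + d + 6))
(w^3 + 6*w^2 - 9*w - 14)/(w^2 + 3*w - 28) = (w^2 - w - 2)/(w - 4)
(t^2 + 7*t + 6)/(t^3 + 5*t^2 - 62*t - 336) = (t + 1)/(t^2 - t - 56)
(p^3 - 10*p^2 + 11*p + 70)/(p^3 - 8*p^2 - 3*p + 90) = (p^2 - 5*p - 14)/(p^2 - 3*p - 18)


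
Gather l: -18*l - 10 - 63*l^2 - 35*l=-63*l^2 - 53*l - 10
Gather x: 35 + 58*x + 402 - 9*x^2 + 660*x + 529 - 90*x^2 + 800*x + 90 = -99*x^2 + 1518*x + 1056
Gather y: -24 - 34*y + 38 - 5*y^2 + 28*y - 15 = -5*y^2 - 6*y - 1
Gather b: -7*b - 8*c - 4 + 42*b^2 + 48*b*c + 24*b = 42*b^2 + b*(48*c + 17) - 8*c - 4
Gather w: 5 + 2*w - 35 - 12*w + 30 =-10*w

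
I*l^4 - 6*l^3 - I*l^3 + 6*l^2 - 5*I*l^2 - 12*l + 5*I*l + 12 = (l - I)*(l + 3*I)*(l + 4*I)*(I*l - I)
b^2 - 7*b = b*(b - 7)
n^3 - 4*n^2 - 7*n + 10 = (n - 5)*(n - 1)*(n + 2)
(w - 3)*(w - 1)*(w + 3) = w^3 - w^2 - 9*w + 9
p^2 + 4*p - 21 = (p - 3)*(p + 7)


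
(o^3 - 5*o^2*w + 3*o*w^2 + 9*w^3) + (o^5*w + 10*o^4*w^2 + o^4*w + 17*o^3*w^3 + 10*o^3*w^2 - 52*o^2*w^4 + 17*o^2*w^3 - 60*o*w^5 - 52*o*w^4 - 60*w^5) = o^5*w + 10*o^4*w^2 + o^4*w + 17*o^3*w^3 + 10*o^3*w^2 + o^3 - 52*o^2*w^4 + 17*o^2*w^3 - 5*o^2*w - 60*o*w^5 - 52*o*w^4 + 3*o*w^2 - 60*w^5 + 9*w^3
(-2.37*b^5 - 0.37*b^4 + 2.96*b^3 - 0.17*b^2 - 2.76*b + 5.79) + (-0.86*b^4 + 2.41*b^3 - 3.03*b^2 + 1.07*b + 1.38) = -2.37*b^5 - 1.23*b^4 + 5.37*b^3 - 3.2*b^2 - 1.69*b + 7.17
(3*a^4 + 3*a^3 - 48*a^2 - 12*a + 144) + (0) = 3*a^4 + 3*a^3 - 48*a^2 - 12*a + 144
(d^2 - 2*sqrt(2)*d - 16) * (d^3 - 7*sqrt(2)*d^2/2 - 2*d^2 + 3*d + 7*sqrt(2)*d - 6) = d^5 - 11*sqrt(2)*d^4/2 - 2*d^4 + d^3 + 11*sqrt(2)*d^3 - 2*d^2 + 50*sqrt(2)*d^2 - 100*sqrt(2)*d - 48*d + 96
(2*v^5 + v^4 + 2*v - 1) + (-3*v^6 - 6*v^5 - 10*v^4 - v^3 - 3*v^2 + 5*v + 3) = -3*v^6 - 4*v^5 - 9*v^4 - v^3 - 3*v^2 + 7*v + 2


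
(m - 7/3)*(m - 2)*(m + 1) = m^3 - 10*m^2/3 + m/3 + 14/3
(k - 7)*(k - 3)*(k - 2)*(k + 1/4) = k^4 - 47*k^3/4 + 38*k^2 - 127*k/4 - 21/2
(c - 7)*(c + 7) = c^2 - 49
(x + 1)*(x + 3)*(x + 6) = x^3 + 10*x^2 + 27*x + 18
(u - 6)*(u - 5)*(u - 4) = u^3 - 15*u^2 + 74*u - 120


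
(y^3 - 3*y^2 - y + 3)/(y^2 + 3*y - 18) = (y^2 - 1)/(y + 6)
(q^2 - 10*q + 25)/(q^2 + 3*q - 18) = (q^2 - 10*q + 25)/(q^2 + 3*q - 18)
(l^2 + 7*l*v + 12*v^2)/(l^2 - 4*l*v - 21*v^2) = (-l - 4*v)/(-l + 7*v)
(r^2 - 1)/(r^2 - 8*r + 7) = (r + 1)/(r - 7)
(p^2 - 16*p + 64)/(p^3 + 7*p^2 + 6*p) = (p^2 - 16*p + 64)/(p*(p^2 + 7*p + 6))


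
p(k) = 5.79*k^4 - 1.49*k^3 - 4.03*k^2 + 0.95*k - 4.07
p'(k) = 23.16*k^3 - 4.47*k^2 - 8.06*k + 0.95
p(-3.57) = 949.45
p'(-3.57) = -1081.01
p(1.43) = 8.90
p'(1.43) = 48.01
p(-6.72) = 12067.16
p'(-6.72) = -7174.98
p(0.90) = -3.77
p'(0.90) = 6.96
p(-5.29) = 4632.91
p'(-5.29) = -3510.01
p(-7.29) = 16704.76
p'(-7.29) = -9150.51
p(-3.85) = 1289.67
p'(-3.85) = -1355.94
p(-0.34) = -4.72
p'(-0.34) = 2.26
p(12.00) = 116913.73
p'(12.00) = 39281.03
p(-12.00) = 122040.37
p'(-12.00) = -40566.49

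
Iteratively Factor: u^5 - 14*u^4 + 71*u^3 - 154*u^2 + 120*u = (u)*(u^4 - 14*u^3 + 71*u^2 - 154*u + 120) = u*(u - 4)*(u^3 - 10*u^2 + 31*u - 30) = u*(u - 5)*(u - 4)*(u^2 - 5*u + 6) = u*(u - 5)*(u - 4)*(u - 3)*(u - 2)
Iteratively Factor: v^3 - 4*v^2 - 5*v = (v)*(v^2 - 4*v - 5) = v*(v + 1)*(v - 5)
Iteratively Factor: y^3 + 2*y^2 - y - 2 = (y + 1)*(y^2 + y - 2) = (y - 1)*(y + 1)*(y + 2)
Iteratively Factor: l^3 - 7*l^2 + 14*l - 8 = (l - 2)*(l^2 - 5*l + 4) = (l - 2)*(l - 1)*(l - 4)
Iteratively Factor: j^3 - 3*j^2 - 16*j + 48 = (j - 4)*(j^2 + j - 12) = (j - 4)*(j - 3)*(j + 4)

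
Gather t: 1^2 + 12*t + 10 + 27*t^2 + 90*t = 27*t^2 + 102*t + 11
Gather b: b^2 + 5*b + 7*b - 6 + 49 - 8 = b^2 + 12*b + 35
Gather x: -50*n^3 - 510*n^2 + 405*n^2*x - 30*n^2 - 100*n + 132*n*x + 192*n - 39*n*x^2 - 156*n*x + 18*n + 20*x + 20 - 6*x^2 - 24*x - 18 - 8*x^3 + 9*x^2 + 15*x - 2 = -50*n^3 - 540*n^2 + 110*n - 8*x^3 + x^2*(3 - 39*n) + x*(405*n^2 - 24*n + 11)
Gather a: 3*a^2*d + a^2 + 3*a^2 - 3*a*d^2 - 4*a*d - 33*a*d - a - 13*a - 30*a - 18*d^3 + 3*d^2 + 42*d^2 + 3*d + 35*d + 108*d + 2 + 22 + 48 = a^2*(3*d + 4) + a*(-3*d^2 - 37*d - 44) - 18*d^3 + 45*d^2 + 146*d + 72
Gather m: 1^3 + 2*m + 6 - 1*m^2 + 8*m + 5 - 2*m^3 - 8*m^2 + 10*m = -2*m^3 - 9*m^2 + 20*m + 12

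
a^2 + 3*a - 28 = (a - 4)*(a + 7)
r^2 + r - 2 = (r - 1)*(r + 2)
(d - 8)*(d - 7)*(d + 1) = d^3 - 14*d^2 + 41*d + 56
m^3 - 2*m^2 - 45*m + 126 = (m - 6)*(m - 3)*(m + 7)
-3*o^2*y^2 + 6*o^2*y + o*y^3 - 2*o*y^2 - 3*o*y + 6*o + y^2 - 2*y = (-3*o + y)*(y - 2)*(o*y + 1)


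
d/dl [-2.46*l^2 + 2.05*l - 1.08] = 2.05 - 4.92*l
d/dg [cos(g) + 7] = -sin(g)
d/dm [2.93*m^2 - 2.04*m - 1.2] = 5.86*m - 2.04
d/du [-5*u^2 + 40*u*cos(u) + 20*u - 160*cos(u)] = -40*u*sin(u) - 10*u + 160*sin(u) + 40*cos(u) + 20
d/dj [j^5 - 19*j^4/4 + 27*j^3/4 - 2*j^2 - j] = 5*j^4 - 19*j^3 + 81*j^2/4 - 4*j - 1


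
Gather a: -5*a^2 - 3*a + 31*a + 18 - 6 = -5*a^2 + 28*a + 12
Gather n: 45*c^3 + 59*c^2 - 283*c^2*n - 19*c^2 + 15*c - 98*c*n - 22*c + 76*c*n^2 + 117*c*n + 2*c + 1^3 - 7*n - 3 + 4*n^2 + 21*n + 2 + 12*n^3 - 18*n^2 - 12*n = 45*c^3 + 40*c^2 - 5*c + 12*n^3 + n^2*(76*c - 14) + n*(-283*c^2 + 19*c + 2)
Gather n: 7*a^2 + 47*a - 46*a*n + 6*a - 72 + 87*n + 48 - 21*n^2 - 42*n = 7*a^2 + 53*a - 21*n^2 + n*(45 - 46*a) - 24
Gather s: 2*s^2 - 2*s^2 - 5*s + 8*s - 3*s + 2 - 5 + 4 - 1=0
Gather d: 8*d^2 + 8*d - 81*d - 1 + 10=8*d^2 - 73*d + 9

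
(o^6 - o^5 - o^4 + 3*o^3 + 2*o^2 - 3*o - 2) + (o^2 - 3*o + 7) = o^6 - o^5 - o^4 + 3*o^3 + 3*o^2 - 6*o + 5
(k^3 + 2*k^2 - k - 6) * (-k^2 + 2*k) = -k^5 + 5*k^3 + 4*k^2 - 12*k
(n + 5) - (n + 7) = -2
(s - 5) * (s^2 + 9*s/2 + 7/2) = s^3 - s^2/2 - 19*s - 35/2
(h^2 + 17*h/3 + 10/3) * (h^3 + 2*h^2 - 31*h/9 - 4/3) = h^5 + 23*h^4/3 + 101*h^3/9 - 383*h^2/27 - 514*h/27 - 40/9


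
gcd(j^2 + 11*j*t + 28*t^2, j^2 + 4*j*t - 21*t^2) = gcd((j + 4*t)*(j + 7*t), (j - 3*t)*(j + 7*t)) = j + 7*t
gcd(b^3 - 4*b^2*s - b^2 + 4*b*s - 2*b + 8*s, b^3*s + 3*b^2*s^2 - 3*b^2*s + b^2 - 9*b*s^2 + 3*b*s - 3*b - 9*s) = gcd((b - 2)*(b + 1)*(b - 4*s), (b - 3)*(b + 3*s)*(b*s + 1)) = 1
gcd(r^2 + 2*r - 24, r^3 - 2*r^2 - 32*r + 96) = r^2 + 2*r - 24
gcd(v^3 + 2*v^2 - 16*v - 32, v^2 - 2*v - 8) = v^2 - 2*v - 8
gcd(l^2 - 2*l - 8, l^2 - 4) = l + 2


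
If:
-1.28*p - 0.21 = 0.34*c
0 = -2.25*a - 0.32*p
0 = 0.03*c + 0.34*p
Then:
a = -0.01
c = -0.92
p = 0.08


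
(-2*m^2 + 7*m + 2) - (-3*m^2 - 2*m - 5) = m^2 + 9*m + 7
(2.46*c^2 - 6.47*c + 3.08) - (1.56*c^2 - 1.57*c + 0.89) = 0.9*c^2 - 4.9*c + 2.19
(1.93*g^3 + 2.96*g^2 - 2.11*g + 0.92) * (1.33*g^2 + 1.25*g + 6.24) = 2.5669*g^5 + 6.3493*g^4 + 12.9369*g^3 + 17.0565*g^2 - 12.0164*g + 5.7408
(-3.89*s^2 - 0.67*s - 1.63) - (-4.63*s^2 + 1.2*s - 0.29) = 0.74*s^2 - 1.87*s - 1.34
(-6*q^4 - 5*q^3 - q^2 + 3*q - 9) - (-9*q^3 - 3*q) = -6*q^4 + 4*q^3 - q^2 + 6*q - 9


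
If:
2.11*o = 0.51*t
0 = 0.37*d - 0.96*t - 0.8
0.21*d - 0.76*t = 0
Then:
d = 7.64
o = 0.51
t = 2.11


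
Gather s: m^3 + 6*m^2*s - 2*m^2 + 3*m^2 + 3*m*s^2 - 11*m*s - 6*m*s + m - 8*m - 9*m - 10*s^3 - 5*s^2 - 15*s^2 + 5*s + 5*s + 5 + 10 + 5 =m^3 + m^2 - 16*m - 10*s^3 + s^2*(3*m - 20) + s*(6*m^2 - 17*m + 10) + 20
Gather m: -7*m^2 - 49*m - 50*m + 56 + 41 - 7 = -7*m^2 - 99*m + 90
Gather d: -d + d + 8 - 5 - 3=0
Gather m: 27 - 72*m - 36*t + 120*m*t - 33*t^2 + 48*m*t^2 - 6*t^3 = m*(48*t^2 + 120*t - 72) - 6*t^3 - 33*t^2 - 36*t + 27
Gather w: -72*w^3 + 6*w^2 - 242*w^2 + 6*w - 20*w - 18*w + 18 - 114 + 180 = -72*w^3 - 236*w^2 - 32*w + 84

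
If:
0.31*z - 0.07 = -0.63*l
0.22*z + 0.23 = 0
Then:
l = 0.63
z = -1.05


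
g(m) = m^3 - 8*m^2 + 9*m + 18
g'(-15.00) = 924.00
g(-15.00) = -5292.00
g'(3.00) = -12.00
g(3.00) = 0.00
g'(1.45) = -7.89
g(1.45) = 17.28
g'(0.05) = 8.21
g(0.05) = 18.43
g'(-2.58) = 70.25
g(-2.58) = -75.64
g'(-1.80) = 47.52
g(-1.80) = -29.95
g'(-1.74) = 45.92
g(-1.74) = -27.15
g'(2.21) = -11.71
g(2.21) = 9.61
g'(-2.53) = 68.68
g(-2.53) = -72.17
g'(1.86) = -10.38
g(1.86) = 13.50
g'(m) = 3*m^2 - 16*m + 9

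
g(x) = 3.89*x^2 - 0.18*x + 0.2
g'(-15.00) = -116.88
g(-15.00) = 878.15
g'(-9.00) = -70.20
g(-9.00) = 316.91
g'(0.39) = 2.85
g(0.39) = 0.72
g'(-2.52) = -19.79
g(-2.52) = 25.36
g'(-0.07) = -0.72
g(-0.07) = 0.23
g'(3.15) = 24.33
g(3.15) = 38.23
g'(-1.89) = -14.88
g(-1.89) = 14.44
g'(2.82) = 21.76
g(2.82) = 30.63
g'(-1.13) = -8.97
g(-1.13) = 5.37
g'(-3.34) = -26.17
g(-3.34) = 44.20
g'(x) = 7.78*x - 0.18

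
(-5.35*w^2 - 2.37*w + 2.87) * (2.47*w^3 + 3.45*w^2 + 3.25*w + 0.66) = -13.2145*w^5 - 24.3114*w^4 - 18.4751*w^3 - 1.332*w^2 + 7.7633*w + 1.8942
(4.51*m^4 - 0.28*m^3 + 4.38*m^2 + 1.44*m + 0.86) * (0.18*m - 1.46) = 0.8118*m^5 - 6.635*m^4 + 1.1972*m^3 - 6.1356*m^2 - 1.9476*m - 1.2556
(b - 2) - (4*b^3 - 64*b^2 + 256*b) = -4*b^3 + 64*b^2 - 255*b - 2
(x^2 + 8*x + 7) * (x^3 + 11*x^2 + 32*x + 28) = x^5 + 19*x^4 + 127*x^3 + 361*x^2 + 448*x + 196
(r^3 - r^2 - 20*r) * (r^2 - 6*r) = r^5 - 7*r^4 - 14*r^3 + 120*r^2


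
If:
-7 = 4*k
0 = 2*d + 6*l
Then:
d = -3*l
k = -7/4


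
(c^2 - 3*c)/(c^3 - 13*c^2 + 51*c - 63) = c/(c^2 - 10*c + 21)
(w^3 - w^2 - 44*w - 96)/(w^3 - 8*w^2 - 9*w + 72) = (w + 4)/(w - 3)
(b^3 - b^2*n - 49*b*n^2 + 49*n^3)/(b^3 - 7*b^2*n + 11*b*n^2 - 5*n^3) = (b^2 - 49*n^2)/(b^2 - 6*b*n + 5*n^2)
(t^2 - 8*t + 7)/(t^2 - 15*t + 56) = (t - 1)/(t - 8)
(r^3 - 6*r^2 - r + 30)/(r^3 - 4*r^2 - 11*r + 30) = (r^2 - r - 6)/(r^2 + r - 6)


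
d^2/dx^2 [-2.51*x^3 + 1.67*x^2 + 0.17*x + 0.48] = 3.34 - 15.06*x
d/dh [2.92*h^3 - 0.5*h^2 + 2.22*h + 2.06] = 8.76*h^2 - 1.0*h + 2.22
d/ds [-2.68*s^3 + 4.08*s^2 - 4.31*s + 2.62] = -8.04*s^2 + 8.16*s - 4.31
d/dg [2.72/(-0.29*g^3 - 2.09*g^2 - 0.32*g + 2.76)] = (2.3664*g^2 + 11.3696*g + 0.8704)/(0.29*g^3 + 2.09*g^2 + 0.32*g - 2.76)^2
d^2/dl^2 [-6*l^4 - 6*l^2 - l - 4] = -72*l^2 - 12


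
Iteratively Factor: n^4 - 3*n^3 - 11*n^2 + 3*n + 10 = (n + 1)*(n^3 - 4*n^2 - 7*n + 10) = (n - 5)*(n + 1)*(n^2 + n - 2) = (n - 5)*(n + 1)*(n + 2)*(n - 1)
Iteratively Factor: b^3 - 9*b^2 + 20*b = (b - 4)*(b^2 - 5*b) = b*(b - 4)*(b - 5)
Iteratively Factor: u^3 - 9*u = (u + 3)*(u^2 - 3*u) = u*(u + 3)*(u - 3)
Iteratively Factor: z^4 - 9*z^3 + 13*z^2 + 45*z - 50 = (z + 2)*(z^3 - 11*z^2 + 35*z - 25) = (z - 5)*(z + 2)*(z^2 - 6*z + 5) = (z - 5)*(z - 1)*(z + 2)*(z - 5)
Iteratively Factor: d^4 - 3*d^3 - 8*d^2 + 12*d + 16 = (d + 2)*(d^3 - 5*d^2 + 2*d + 8) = (d - 4)*(d + 2)*(d^2 - d - 2) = (d - 4)*(d - 2)*(d + 2)*(d + 1)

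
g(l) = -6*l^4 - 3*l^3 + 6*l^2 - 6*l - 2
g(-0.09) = -1.41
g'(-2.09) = 148.71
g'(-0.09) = -7.14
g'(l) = -24*l^3 - 9*l^2 + 12*l - 6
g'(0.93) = -21.93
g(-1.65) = -6.76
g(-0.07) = -1.55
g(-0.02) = -1.88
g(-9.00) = -36641.00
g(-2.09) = -50.35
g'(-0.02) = -6.24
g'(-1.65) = 57.51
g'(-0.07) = -6.88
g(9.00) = -41123.00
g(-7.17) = -14401.97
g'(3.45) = -1057.25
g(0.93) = -9.29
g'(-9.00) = 16653.00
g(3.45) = -924.49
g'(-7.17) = 8291.72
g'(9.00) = -18123.00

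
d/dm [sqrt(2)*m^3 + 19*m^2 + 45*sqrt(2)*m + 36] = 3*sqrt(2)*m^2 + 38*m + 45*sqrt(2)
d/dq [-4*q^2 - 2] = -8*q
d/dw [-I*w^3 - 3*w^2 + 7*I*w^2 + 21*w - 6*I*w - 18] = -3*I*w^2 - w*(6 - 14*I) + 21 - 6*I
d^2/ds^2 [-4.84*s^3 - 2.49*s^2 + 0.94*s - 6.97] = -29.04*s - 4.98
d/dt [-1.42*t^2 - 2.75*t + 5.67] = -2.84*t - 2.75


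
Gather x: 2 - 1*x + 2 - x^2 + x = 4 - x^2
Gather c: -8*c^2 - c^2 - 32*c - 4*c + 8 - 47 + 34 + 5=-9*c^2 - 36*c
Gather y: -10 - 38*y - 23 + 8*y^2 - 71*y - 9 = 8*y^2 - 109*y - 42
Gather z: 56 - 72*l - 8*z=-72*l - 8*z + 56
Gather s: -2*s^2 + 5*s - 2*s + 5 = -2*s^2 + 3*s + 5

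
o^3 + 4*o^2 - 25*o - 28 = (o - 4)*(o + 1)*(o + 7)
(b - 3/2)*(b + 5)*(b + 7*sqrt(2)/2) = b^3 + 7*b^2/2 + 7*sqrt(2)*b^2/2 - 15*b/2 + 49*sqrt(2)*b/4 - 105*sqrt(2)/4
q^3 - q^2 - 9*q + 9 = (q - 3)*(q - 1)*(q + 3)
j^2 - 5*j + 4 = (j - 4)*(j - 1)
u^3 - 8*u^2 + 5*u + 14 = (u - 7)*(u - 2)*(u + 1)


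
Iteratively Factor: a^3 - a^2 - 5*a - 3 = (a - 3)*(a^2 + 2*a + 1) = (a - 3)*(a + 1)*(a + 1)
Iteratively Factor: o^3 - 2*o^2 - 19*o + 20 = (o + 4)*(o^2 - 6*o + 5) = (o - 5)*(o + 4)*(o - 1)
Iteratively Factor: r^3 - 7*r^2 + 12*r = (r - 3)*(r^2 - 4*r) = (r - 4)*(r - 3)*(r)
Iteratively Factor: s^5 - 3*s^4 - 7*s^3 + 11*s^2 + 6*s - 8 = (s + 1)*(s^4 - 4*s^3 - 3*s^2 + 14*s - 8) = (s - 1)*(s + 1)*(s^3 - 3*s^2 - 6*s + 8) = (s - 1)*(s + 1)*(s + 2)*(s^2 - 5*s + 4) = (s - 4)*(s - 1)*(s + 1)*(s + 2)*(s - 1)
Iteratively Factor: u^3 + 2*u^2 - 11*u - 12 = (u - 3)*(u^2 + 5*u + 4) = (u - 3)*(u + 4)*(u + 1)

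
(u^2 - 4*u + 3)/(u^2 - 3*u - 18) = (-u^2 + 4*u - 3)/(-u^2 + 3*u + 18)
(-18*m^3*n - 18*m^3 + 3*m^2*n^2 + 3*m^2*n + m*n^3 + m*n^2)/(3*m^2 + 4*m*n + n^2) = m*(-18*m^2*n - 18*m^2 + 3*m*n^2 + 3*m*n + n^3 + n^2)/(3*m^2 + 4*m*n + n^2)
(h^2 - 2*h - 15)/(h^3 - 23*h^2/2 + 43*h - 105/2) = 2*(h + 3)/(2*h^2 - 13*h + 21)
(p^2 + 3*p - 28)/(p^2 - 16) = (p + 7)/(p + 4)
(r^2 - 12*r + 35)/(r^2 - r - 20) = (r - 7)/(r + 4)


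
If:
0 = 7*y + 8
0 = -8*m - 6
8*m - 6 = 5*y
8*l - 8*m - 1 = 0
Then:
No Solution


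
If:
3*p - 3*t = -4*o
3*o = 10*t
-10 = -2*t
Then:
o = 50/3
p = -155/9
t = 5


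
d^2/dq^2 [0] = 0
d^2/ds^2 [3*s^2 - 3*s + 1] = 6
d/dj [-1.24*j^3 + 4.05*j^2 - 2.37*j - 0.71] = -3.72*j^2 + 8.1*j - 2.37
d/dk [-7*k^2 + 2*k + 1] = 2 - 14*k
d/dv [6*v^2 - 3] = 12*v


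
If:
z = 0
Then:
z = 0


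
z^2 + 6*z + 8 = (z + 2)*(z + 4)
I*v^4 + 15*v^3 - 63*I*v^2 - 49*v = v*(v - 7*I)^2*(I*v + 1)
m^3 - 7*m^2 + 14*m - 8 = (m - 4)*(m - 2)*(m - 1)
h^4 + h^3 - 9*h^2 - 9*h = h*(h - 3)*(h + 1)*(h + 3)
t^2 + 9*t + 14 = (t + 2)*(t + 7)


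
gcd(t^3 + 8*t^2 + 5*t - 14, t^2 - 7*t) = 1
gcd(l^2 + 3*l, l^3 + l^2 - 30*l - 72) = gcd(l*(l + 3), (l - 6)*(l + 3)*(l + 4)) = l + 3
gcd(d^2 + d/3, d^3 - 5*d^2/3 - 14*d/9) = d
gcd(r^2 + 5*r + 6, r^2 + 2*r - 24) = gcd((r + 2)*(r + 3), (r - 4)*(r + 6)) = 1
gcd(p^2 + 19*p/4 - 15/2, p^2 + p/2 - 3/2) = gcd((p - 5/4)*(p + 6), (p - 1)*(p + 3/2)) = 1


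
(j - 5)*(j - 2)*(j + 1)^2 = j^4 - 5*j^3 - 3*j^2 + 13*j + 10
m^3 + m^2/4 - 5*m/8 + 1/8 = (m - 1/2)*(m - 1/4)*(m + 1)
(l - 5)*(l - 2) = l^2 - 7*l + 10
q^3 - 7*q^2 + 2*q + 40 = (q - 5)*(q - 4)*(q + 2)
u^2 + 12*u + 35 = (u + 5)*(u + 7)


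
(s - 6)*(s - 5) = s^2 - 11*s + 30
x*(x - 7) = x^2 - 7*x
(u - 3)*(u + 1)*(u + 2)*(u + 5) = u^4 + 5*u^3 - 7*u^2 - 41*u - 30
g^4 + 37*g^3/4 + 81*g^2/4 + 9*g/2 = g*(g + 1/4)*(g + 3)*(g + 6)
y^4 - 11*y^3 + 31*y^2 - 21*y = y*(y - 7)*(y - 3)*(y - 1)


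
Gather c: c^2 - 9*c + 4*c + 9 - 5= c^2 - 5*c + 4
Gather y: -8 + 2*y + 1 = 2*y - 7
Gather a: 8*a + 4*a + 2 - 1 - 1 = 12*a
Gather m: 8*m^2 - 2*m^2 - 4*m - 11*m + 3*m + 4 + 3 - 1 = 6*m^2 - 12*m + 6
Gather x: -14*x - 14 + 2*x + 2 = -12*x - 12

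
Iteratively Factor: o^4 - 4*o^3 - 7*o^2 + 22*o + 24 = (o + 1)*(o^3 - 5*o^2 - 2*o + 24) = (o + 1)*(o + 2)*(o^2 - 7*o + 12) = (o - 4)*(o + 1)*(o + 2)*(o - 3)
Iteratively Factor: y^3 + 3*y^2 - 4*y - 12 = (y - 2)*(y^2 + 5*y + 6) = (y - 2)*(y + 3)*(y + 2)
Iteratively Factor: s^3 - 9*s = (s + 3)*(s^2 - 3*s) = (s - 3)*(s + 3)*(s)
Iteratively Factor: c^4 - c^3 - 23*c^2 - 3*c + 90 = (c - 2)*(c^3 + c^2 - 21*c - 45) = (c - 2)*(c + 3)*(c^2 - 2*c - 15) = (c - 5)*(c - 2)*(c + 3)*(c + 3)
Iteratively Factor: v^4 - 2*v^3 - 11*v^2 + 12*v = (v - 1)*(v^3 - v^2 - 12*v) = v*(v - 1)*(v^2 - v - 12) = v*(v - 4)*(v - 1)*(v + 3)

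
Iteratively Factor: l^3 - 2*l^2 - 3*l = (l)*(l^2 - 2*l - 3) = l*(l + 1)*(l - 3)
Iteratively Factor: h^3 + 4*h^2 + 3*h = (h + 3)*(h^2 + h) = (h + 1)*(h + 3)*(h)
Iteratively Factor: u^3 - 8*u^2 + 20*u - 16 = (u - 2)*(u^2 - 6*u + 8) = (u - 2)^2*(u - 4)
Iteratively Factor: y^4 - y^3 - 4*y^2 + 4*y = (y)*(y^3 - y^2 - 4*y + 4) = y*(y - 2)*(y^2 + y - 2) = y*(y - 2)*(y - 1)*(y + 2)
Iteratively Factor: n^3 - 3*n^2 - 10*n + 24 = (n - 2)*(n^2 - n - 12) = (n - 2)*(n + 3)*(n - 4)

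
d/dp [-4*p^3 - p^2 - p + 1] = -12*p^2 - 2*p - 1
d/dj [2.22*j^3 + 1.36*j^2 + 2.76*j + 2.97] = 6.66*j^2 + 2.72*j + 2.76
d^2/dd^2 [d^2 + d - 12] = 2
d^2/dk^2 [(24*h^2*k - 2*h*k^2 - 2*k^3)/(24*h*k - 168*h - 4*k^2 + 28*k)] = (-k*(6*h - 2*k + 7)^2*(-12*h^2 + h*k + k^2) - (h + 3*k)*(6*h*k - 42*h - k^2 + 7*k)^2 + (6*h*k - 42*h - k^2 + 7*k)*(12*h^2*k - h*k^2 - k^3 + (6*h - 2*k + 7)*(-12*h^2 + 2*h*k + 3*k^2)))/(6*h*k - 42*h - k^2 + 7*k)^3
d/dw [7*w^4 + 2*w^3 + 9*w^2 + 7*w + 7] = 28*w^3 + 6*w^2 + 18*w + 7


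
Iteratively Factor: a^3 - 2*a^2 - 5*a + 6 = (a - 1)*(a^2 - a - 6) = (a - 1)*(a + 2)*(a - 3)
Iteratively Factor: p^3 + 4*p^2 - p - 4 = (p + 4)*(p^2 - 1) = (p + 1)*(p + 4)*(p - 1)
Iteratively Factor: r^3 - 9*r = (r - 3)*(r^2 + 3*r) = r*(r - 3)*(r + 3)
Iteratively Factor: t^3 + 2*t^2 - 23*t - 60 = (t - 5)*(t^2 + 7*t + 12) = (t - 5)*(t + 3)*(t + 4)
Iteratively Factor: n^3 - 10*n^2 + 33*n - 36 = (n - 3)*(n^2 - 7*n + 12) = (n - 4)*(n - 3)*(n - 3)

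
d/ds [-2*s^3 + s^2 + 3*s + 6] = -6*s^2 + 2*s + 3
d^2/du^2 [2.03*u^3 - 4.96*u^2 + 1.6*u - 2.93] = 12.18*u - 9.92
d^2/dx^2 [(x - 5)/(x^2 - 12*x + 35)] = 2/(x^3 - 21*x^2 + 147*x - 343)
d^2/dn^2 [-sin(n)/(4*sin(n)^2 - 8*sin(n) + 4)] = -(sin(n) + 4)*cos(n)^2/(4*(sin(n) - 1)^4)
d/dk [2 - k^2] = -2*k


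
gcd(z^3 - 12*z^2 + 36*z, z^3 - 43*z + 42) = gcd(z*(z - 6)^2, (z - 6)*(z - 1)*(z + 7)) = z - 6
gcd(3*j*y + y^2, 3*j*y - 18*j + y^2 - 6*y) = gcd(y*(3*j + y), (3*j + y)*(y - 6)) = 3*j + y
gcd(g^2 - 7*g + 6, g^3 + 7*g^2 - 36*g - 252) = g - 6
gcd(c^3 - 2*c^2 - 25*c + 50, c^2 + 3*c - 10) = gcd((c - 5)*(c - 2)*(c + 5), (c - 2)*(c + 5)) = c^2 + 3*c - 10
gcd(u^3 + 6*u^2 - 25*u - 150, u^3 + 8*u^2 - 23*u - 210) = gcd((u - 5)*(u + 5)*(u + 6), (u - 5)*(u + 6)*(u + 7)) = u^2 + u - 30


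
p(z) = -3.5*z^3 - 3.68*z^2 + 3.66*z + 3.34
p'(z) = -10.5*z^2 - 7.36*z + 3.66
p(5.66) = -728.46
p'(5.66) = -374.37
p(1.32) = -6.29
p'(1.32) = -24.35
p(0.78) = 2.29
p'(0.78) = -8.47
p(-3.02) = 55.13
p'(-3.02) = -69.88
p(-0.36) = 1.71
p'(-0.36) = 4.95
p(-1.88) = 6.71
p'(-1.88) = -19.61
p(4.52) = -378.51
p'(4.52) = -244.13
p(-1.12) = -0.46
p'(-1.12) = -1.27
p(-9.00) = 2223.82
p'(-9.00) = -780.60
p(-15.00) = 10932.94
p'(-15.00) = -2248.44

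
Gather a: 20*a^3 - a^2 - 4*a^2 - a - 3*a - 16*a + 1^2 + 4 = 20*a^3 - 5*a^2 - 20*a + 5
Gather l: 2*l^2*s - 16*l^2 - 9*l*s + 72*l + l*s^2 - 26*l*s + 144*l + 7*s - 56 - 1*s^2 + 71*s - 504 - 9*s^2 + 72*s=l^2*(2*s - 16) + l*(s^2 - 35*s + 216) - 10*s^2 + 150*s - 560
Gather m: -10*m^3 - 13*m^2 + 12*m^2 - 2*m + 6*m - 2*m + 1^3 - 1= -10*m^3 - m^2 + 2*m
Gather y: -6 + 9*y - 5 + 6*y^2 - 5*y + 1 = 6*y^2 + 4*y - 10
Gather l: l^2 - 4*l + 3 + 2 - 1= l^2 - 4*l + 4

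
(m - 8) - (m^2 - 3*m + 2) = -m^2 + 4*m - 10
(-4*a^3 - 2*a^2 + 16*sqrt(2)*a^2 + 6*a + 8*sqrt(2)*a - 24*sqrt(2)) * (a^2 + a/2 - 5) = -4*a^5 - 4*a^4 + 16*sqrt(2)*a^4 + 16*sqrt(2)*a^3 + 25*a^3 - 100*sqrt(2)*a^2 + 13*a^2 - 52*sqrt(2)*a - 30*a + 120*sqrt(2)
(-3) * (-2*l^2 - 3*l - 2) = 6*l^2 + 9*l + 6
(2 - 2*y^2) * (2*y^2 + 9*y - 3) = -4*y^4 - 18*y^3 + 10*y^2 + 18*y - 6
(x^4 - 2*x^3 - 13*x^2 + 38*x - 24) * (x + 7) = x^5 + 5*x^4 - 27*x^3 - 53*x^2 + 242*x - 168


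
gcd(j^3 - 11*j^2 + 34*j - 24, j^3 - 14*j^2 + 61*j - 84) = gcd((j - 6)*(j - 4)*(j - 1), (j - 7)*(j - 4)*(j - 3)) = j - 4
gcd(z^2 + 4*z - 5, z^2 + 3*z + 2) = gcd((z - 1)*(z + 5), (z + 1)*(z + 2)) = 1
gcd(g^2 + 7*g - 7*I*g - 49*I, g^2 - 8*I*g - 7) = g - 7*I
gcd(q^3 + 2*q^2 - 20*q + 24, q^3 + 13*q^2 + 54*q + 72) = q + 6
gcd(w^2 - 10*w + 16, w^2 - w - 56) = w - 8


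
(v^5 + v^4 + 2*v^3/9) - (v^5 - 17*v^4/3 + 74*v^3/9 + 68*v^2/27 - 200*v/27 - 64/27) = 20*v^4/3 - 8*v^3 - 68*v^2/27 + 200*v/27 + 64/27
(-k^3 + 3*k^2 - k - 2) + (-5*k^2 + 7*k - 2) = -k^3 - 2*k^2 + 6*k - 4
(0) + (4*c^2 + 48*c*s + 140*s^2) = 4*c^2 + 48*c*s + 140*s^2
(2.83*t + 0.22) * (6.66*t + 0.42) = 18.8478*t^2 + 2.6538*t + 0.0924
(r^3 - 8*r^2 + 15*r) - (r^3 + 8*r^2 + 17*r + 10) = -16*r^2 - 2*r - 10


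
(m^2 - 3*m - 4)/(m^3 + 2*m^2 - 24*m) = (m + 1)/(m*(m + 6))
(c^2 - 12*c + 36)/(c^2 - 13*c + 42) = (c - 6)/(c - 7)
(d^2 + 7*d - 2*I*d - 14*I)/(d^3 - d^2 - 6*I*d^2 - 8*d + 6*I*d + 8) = (d + 7)/(d^2 - d*(1 + 4*I) + 4*I)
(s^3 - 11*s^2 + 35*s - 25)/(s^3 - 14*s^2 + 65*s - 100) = (s - 1)/(s - 4)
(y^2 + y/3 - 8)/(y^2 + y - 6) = (y - 8/3)/(y - 2)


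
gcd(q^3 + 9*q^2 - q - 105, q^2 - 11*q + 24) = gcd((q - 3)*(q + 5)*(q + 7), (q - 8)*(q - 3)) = q - 3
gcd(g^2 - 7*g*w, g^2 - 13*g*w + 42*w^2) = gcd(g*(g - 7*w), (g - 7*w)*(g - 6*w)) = -g + 7*w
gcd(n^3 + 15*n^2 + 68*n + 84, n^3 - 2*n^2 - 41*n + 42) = n + 6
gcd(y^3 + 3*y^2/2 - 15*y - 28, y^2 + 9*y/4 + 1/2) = y + 2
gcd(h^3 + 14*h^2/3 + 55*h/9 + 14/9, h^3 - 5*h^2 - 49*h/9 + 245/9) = h + 7/3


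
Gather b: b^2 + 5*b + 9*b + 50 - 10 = b^2 + 14*b + 40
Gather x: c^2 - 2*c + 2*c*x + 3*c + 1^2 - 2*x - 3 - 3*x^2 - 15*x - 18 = c^2 + c - 3*x^2 + x*(2*c - 17) - 20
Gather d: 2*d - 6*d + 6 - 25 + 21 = 2 - 4*d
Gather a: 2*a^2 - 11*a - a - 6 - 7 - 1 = 2*a^2 - 12*a - 14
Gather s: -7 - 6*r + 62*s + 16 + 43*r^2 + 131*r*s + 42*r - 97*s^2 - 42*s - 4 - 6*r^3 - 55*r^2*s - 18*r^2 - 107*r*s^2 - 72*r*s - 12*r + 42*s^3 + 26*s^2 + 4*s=-6*r^3 + 25*r^2 + 24*r + 42*s^3 + s^2*(-107*r - 71) + s*(-55*r^2 + 59*r + 24) + 5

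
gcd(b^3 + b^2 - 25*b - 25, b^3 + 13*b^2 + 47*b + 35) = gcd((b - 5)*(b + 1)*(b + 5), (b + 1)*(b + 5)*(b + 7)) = b^2 + 6*b + 5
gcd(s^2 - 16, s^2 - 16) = s^2 - 16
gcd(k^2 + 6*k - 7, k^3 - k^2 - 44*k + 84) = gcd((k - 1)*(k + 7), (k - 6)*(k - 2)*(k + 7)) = k + 7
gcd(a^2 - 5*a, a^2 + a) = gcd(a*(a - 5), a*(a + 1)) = a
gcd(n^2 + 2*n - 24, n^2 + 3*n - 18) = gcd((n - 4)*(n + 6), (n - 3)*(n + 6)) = n + 6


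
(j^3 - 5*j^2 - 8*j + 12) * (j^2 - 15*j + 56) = j^5 - 20*j^4 + 123*j^3 - 148*j^2 - 628*j + 672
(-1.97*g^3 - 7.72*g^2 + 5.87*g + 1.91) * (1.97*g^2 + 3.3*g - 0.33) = -3.8809*g^5 - 21.7094*g^4 - 13.262*g^3 + 25.6813*g^2 + 4.3659*g - 0.6303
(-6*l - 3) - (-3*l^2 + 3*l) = 3*l^2 - 9*l - 3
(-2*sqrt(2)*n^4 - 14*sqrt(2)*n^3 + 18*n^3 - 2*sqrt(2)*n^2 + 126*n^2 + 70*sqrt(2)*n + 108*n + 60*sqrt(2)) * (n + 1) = -2*sqrt(2)*n^5 - 16*sqrt(2)*n^4 + 18*n^4 - 16*sqrt(2)*n^3 + 144*n^3 + 68*sqrt(2)*n^2 + 234*n^2 + 108*n + 130*sqrt(2)*n + 60*sqrt(2)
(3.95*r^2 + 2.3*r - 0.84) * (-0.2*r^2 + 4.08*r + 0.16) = -0.79*r^4 + 15.656*r^3 + 10.184*r^2 - 3.0592*r - 0.1344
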